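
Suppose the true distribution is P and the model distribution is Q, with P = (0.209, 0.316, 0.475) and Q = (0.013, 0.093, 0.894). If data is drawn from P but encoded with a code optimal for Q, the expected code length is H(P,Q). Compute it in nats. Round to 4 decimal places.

H(P,Q) = −Σ p·ln q.
  −0.209·ln(0.013) = 0.90765
  −0.316·ln(0.093) = 0.75055
  −0.475·ln(0.894) = 0.05322
H(P,Q) = 1.7114 nats.

1.7114 nats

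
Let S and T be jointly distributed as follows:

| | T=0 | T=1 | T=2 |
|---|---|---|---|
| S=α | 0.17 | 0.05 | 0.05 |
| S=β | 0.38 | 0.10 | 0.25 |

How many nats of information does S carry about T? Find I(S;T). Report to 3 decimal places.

Marginals: p(S) = (0.2700, 0.7300), p(T) = (0.5500, 0.1500, 0.3000).
I(S;T) = H(S) + H(T) − H(S,T).
H(S) = 0.5833, H(T) = 0.9746, H(S,T) = 1.5453.
I(S;T) = 0.5833 + 0.9746 − 1.5453 = 0.013 nats.

0.013 nats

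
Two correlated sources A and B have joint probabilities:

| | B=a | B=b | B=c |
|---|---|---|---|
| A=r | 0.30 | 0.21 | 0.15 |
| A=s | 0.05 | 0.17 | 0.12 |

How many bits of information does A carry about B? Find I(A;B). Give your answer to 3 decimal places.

0.073 bits

Marginals: p(A) = (0.6600, 0.3400), p(B) = (0.3500, 0.3800, 0.2700).
I(A;B) = H(A) + H(B) − H(A,B).
H(A) = 0.9248, H(B) = 1.5706, H(A,B) = 2.4222.
I(A;B) = 0.9248 + 1.5706 − 2.4222 = 0.073 bits.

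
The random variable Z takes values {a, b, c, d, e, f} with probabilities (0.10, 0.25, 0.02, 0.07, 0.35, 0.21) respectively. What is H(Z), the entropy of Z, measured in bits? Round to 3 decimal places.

H(Z) = −Σ p·log₂ p.
  −(0.10)·log₂(0.10) = 0.3322
  −(0.25)·log₂(0.25) = 0.5000
  −(0.02)·log₂(0.02) = 0.1129
  −(0.07)·log₂(0.07) = 0.2686
  −(0.35)·log₂(0.35) = 0.5301
  −(0.21)·log₂(0.21) = 0.4728
Sum: 0.3322 + 0.5000 + 0.1129 + 0.2686 + 0.5301 + 0.4728 = 2.217 bits.

2.217 bits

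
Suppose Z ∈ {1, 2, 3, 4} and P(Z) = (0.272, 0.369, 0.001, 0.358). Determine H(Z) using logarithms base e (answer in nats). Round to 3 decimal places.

1.097 nats

H(Z) = −Σ p·ln p.
  −(0.272)·ln(0.272) = 0.3541
  −(0.369)·ln(0.369) = 0.3679
  −(0.001)·ln(0.001) = 0.0069
  −(0.358)·ln(0.358) = 0.3677
Sum: 0.3541 + 0.3679 + 0.0069 + 0.3677 = 1.097 nats.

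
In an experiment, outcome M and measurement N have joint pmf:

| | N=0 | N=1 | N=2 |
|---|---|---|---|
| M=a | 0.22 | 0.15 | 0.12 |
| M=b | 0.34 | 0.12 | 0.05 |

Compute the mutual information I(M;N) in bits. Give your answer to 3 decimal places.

0.042 bits

Marginals: p(M) = (0.4900, 0.5100), p(N) = (0.5600, 0.2700, 0.1700).
I(M;N) = Σ p(x,y)·log₂[p(x,y)/(p(x)p(y))].
  (a,0): 0.22·log₂(0.8017) = -0.0701
  (a,1): 0.15·log₂(1.1338) = 0.0272
  (a,2): 0.12·log₂(1.4406) = 0.0632
  (b,0): 0.34·log₂(1.1905) = 0.0855
  (b,1): 0.12·log₂(0.8715) = -0.0238
  (b,2): 0.05·log₂(0.5767) = -0.0397
Sum = 0.042 bits.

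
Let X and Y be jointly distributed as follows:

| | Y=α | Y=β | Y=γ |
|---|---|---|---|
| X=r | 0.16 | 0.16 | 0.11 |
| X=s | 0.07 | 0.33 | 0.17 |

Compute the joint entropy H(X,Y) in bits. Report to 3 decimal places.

H(X,Y) = −Σ p(x,y)·log₂ p(x,y) over all 6 cells.
  cell (r,α): −0.16·log₂0.16 = 0.4230
  cell (r,β): −0.16·log₂0.16 = 0.4230
  cell (r,γ): −0.11·log₂0.11 = 0.3503
  cell (s,α): −0.07·log₂0.07 = 0.2686
  cell (s,β): −0.33·log₂0.33 = 0.5278
  cell (s,γ): −0.17·log₂0.17 = 0.4346
Sum = 2.427 bits.

2.427 bits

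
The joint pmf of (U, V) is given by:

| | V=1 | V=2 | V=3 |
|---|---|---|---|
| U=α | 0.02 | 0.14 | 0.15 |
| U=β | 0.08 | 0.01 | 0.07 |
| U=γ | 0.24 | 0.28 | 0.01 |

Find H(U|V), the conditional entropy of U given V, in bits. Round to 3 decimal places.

1.081 bits

Chain rule: H(U|V) = H(U,V) − H(V).
Marginals: p(U) = (0.3100, 0.1600, 0.5300), p(V) = (0.3400, 0.4300, 0.2300).
H(U,V) = 2.6218 bits; H(V) = 1.5404 bits.
H(U|V) = 2.6218 − 1.5404 = 1.081 bits.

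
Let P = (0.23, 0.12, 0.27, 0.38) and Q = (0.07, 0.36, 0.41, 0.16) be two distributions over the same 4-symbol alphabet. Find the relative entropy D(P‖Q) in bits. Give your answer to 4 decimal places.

D(P‖Q) = Σ p·log₂(p/q).
  0.23·log₂(0.23/0.07) = 0.39473
  0.12·log₂(0.12/0.36) = -0.19020
  0.27·log₂(0.27/0.41) = -0.16272
  0.38·log₂(0.38/0.16) = 0.47421
D(P‖Q) = 0.5160 bits.

0.5160 bits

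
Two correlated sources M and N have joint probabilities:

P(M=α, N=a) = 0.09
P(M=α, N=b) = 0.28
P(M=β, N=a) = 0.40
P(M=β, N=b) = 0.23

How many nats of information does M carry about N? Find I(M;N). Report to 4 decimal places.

Marginals: p(M) = (0.3700, 0.6300), p(N) = (0.4900, 0.5100).
I(M;N) = H(M) + H(N) − H(M,N).
H(M) = 0.6590, H(N) = 0.6929, H(M,N) = 1.2777.
I(M;N) = 0.6590 + 0.6929 − 1.2777 = 0.0742 nats.

0.0742 nats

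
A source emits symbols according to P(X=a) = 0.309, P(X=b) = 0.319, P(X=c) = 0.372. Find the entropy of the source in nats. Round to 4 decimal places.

H(X) = −Σ p·ln p.
  −(0.309)·ln(0.309) = 0.36289
  −(0.319)·ln(0.319) = 0.36448
  −(0.372)·ln(0.372) = 0.36786
Sum: 0.36289 + 0.36448 + 0.36786 = 1.0952 nats.

1.0952 nats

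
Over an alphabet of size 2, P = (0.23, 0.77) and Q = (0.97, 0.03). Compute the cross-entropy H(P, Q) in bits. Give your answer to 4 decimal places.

3.9055 bits

H(P,Q) = −Σ p·log₂ q.
  −0.23·log₂(0.97) = 0.01011
  −0.77·log₂(0.03) = 3.89535
H(P,Q) = 3.9055 bits.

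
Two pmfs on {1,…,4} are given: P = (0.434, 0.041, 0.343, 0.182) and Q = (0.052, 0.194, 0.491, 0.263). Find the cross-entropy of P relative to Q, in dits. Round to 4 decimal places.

0.7980 dits

H(P,Q) = −Σ p·log₁₀ q.
  −0.434·log₁₀(0.052) = 0.55725
  −0.041·log₁₀(0.194) = 0.02920
  −0.343·log₁₀(0.491) = 0.10596
  −0.182·log₁₀(0.263) = 0.10557
H(P,Q) = 0.7980 dits.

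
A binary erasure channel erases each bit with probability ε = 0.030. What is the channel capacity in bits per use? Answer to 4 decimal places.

Binary erasure channel: capacity C = 1 − ε.
C = 1 − 0.030 = 0.9700 bits per channel use.

0.9700 bits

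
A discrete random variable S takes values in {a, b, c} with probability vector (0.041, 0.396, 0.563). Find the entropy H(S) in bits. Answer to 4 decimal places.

H(S) = −Σ p·log₂ p.
  −(0.041)·log₂(0.041) = 0.18894
  −(0.396)·log₂(0.396) = 0.52923
  −(0.563)·log₂(0.563) = 0.46661
Sum: 0.18894 + 0.52923 + 0.46661 = 1.1848 bits.

1.1848 bits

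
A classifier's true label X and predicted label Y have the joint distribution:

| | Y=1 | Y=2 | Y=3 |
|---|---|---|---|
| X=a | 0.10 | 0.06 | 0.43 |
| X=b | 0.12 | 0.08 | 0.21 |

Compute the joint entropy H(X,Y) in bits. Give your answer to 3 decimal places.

2.231 bits

H(X,Y) = −Σ p(x,y)·log₂ p(x,y) over all 6 cells.
  cell (a,1): −0.10·log₂0.10 = 0.3322
  cell (a,2): −0.06·log₂0.06 = 0.2435
  cell (a,3): −0.43·log₂0.43 = 0.5236
  cell (b,1): −0.12·log₂0.12 = 0.3671
  cell (b,2): −0.08·log₂0.08 = 0.2915
  cell (b,3): −0.21·log₂0.21 = 0.4728
Sum = 2.231 bits.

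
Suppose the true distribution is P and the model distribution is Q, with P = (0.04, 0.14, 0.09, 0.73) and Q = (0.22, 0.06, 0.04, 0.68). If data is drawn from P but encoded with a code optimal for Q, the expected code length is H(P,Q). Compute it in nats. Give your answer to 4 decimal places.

1.0257 nats

H(P,Q) = −Σ p·ln q.
  −0.04·ln(0.22) = 0.06057
  −0.14·ln(0.06) = 0.39388
  −0.09·ln(0.04) = 0.28970
  −0.73·ln(0.68) = 0.28153
H(P,Q) = 1.0257 nats.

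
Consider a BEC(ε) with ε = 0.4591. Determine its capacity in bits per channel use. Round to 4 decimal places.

0.5409 bits

Binary erasure channel: capacity C = 1 − ε.
C = 1 − 0.4591 = 0.5409 bits per channel use.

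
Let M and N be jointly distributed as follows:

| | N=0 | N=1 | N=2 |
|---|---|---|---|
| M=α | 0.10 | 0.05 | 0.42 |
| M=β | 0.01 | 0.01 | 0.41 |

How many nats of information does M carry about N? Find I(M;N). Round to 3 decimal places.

0.048 nats

Marginals: p(M) = (0.5700, 0.4300), p(N) = (0.1100, 0.0600, 0.8300).
I(M;N) = H(M) + H(N) − H(M,N).
H(M) = 0.6833, H(N) = 0.5663, H(M,N) = 1.2021.
I(M;N) = 0.6833 + 0.5663 − 1.2021 = 0.048 nats.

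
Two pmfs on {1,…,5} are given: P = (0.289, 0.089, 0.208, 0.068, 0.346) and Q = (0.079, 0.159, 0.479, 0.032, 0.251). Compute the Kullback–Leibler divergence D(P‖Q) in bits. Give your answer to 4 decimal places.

0.4501 bits

D(P‖Q) = Σ p·log₂(p/q).
  0.289·log₂(0.289/0.079) = 0.54076
  0.089·log₂(0.089/0.159) = -0.07451
  0.208·log₂(0.208/0.479) = -0.25032
  0.068·log₂(0.068/0.032) = 0.07395
  0.346·log₂(0.346/0.251) = 0.16023
D(P‖Q) = 0.4501 bits.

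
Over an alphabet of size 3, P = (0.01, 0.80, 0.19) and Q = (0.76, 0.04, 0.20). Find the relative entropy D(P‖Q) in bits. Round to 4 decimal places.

D(P‖Q) = Σ p·log₂(p/q).
  0.01·log₂(0.01/0.76) = -0.06248
  0.80·log₂(0.80/0.04) = 3.45754
  0.19·log₂(0.19/0.20) = -0.01406
D(P‖Q) = 3.3810 bits.

3.3810 bits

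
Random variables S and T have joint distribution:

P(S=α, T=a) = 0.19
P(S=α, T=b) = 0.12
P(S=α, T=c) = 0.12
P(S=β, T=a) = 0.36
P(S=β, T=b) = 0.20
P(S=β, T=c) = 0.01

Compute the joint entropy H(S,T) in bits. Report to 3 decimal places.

H(S,T) = −Σ p(x,y)·log₂ p(x,y) over all 6 cells.
  cell (α,a): −0.19·log₂0.19 = 0.4552
  cell (α,b): −0.12·log₂0.12 = 0.3671
  cell (α,c): −0.12·log₂0.12 = 0.3671
  cell (β,a): −0.36·log₂0.36 = 0.5306
  cell (β,b): −0.20·log₂0.20 = 0.4644
  cell (β,c): −0.01·log₂0.01 = 0.0664
Sum = 2.251 bits.

2.251 bits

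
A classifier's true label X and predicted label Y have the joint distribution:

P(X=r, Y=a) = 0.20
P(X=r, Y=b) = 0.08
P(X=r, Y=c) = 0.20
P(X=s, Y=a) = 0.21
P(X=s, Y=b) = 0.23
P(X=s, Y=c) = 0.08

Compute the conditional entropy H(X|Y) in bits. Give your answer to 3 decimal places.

Chain rule: H(X|Y) = H(X,Y) − H(Y).
Marginals: p(X) = (0.4800, 0.5200), p(Y) = (0.4100, 0.3100, 0.2800).
H(X,Y) = 2.4723 bits; H(Y) = 1.5654 bits.
H(X|Y) = 2.4723 − 1.5654 = 0.907 bits.

0.907 bits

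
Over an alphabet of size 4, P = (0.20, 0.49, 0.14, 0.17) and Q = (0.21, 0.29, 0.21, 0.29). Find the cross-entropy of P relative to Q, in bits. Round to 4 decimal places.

1.9442 bits

H(P,Q) = −Σ p·log₂ q.
  −0.20·log₂(0.21) = 0.45031
  −0.49·log₂(0.29) = 0.87508
  −0.14·log₂(0.21) = 0.31522
  −0.17·log₂(0.29) = 0.30360
H(P,Q) = 1.9442 bits.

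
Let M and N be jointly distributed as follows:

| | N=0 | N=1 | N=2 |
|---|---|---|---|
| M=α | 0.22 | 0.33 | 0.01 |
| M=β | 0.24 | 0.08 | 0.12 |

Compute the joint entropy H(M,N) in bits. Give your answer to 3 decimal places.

H(M,N) = −Σ p(x,y)·log₂ p(x,y) over all 6 cells.
  cell (α,0): −0.22·log₂0.22 = 0.4806
  cell (α,1): −0.33·log₂0.33 = 0.5278
  cell (α,2): −0.01·log₂0.01 = 0.0664
  cell (β,0): −0.24·log₂0.24 = 0.4941
  cell (β,1): −0.08·log₂0.08 = 0.2915
  cell (β,2): −0.12·log₂0.12 = 0.3671
Sum = 2.228 bits.

2.228 bits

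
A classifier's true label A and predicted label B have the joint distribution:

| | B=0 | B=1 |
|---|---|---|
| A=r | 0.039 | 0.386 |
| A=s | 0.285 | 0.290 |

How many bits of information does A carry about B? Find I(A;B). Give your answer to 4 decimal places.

Marginals: p(A) = (0.4250, 0.5750), p(B) = (0.3240, 0.6760).
I(A;B) = Σ p(x,y)·log₂[p(x,y)/(p(x)p(y))].
  (r,0): 0.039·log₂(0.2832) = -0.07098
  (r,1): 0.386·log₂(1.3435) = 0.16445
  (s,0): 0.285·log₂(1.5298) = 0.17480
  (s,1): 0.290·log₂(0.7461) = -0.12256
Sum = 0.1457 bits.

0.1457 bits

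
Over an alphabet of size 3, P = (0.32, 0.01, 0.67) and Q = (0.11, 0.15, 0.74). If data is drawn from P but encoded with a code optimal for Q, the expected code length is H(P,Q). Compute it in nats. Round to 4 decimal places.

0.9270 nats

H(P,Q) = −Σ p·ln q.
  −0.32·ln(0.11) = 0.70633
  −0.01·ln(0.15) = 0.01897
  −0.67·ln(0.74) = 0.20174
H(P,Q) = 0.9270 nats.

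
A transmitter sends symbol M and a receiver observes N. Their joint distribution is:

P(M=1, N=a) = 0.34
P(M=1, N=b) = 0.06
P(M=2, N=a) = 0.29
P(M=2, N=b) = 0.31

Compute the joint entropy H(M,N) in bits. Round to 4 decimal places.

1.8144 bits

H(M,N) = −Σ p(x,y)·log₂ p(x,y) over all 4 cells.
  cell (1,a): −0.34·log₂0.34 = 0.52917
  cell (1,b): −0.06·log₂0.06 = 0.24353
  cell (2,a): −0.29·log₂0.29 = 0.51790
  cell (2,b): −0.31·log₂0.31 = 0.52379
Sum = 1.8144 bits.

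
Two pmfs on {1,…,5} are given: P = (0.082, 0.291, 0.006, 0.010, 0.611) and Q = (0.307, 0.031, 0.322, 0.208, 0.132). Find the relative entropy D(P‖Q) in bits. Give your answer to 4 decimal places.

D(P‖Q) = Σ p·log₂(p/q).
  0.082·log₂(0.082/0.307) = -0.15617
  0.291·log₂(0.291/0.031) = 0.94013
  0.006·log₂(0.006/0.322) = -0.03448
  0.010·log₂(0.010/0.208) = -0.04379
  0.611·log₂(0.611/0.132) = 1.35070
D(P‖Q) = 2.0564 bits.

2.0564 bits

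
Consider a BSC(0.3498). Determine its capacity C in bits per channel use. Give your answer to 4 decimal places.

Binary symmetric channel: C = 1 − h₂(ε) where h₂ is the binary entropy function.
h₂(0.3498) = −0.3498·log₂0.3498 − 0.6502·log₂0.6502 = 0.9339.
C = 1 − 0.9339 = 0.0661 bits per channel use.

0.0661 bits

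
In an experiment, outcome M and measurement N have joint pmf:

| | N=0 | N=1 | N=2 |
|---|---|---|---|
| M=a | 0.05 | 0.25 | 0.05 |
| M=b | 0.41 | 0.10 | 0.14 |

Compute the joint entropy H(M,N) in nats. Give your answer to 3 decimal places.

1.517 nats

H(M,N) = −Σ p(x,y)·ln p(x,y) over all 6 cells.
  cell (a,0): −0.05·ln0.05 = 0.1498
  cell (a,1): −0.25·ln0.25 = 0.3466
  cell (a,2): −0.05·ln0.05 = 0.1498
  cell (b,0): −0.41·ln0.41 = 0.3656
  cell (b,1): −0.10·ln0.10 = 0.2303
  cell (b,2): −0.14·ln0.14 = 0.2753
Sum = 1.517 nats.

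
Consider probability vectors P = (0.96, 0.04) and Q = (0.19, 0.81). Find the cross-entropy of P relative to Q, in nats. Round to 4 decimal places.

H(P,Q) = −Σ p·ln q.
  −0.96·ln(0.19) = 1.59430
  −0.04·ln(0.81) = 0.00843
H(P,Q) = 1.6027 nats.

1.6027 nats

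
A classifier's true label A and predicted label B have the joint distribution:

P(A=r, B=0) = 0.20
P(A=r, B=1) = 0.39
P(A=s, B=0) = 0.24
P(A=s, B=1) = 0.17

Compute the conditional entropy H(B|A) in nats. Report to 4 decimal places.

0.6560 nats

Marginals: p(A) = (0.5900, 0.4100), p(B) = (0.4400, 0.5600).
H(B|A) = Σ p(A) · H(B|A=·).
  A=r: p=0.5900, H(B|A=r) = 0.6404
  A=s: p=0.4100, H(B|A=s) = 0.6785
Weighted sum = 0.6560 nats.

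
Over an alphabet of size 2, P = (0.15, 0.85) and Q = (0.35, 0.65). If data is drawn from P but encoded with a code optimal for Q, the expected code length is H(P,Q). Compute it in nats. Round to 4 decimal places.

0.5236 nats

H(P,Q) = −Σ p·ln q.
  −0.15·ln(0.35) = 0.15747
  −0.85·ln(0.65) = 0.36617
H(P,Q) = 0.5236 nats.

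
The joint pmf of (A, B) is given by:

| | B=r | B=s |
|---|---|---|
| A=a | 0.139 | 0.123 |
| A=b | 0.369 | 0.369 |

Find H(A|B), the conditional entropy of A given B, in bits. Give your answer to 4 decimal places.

Marginals: p(A) = (0.2620, 0.7380), p(B) = (0.5080, 0.4920).
H(A|B) = Σ p(B) · H(A|B=·).
  B=r: p=0.5080, H(A|B=r) = 0.8466
  B=s: p=0.4920, H(A|B=s) = 0.8113
Weighted sum = 0.8292 bits.

0.8292 bits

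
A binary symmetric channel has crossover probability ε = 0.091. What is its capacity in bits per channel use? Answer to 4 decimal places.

0.5602 bits

Binary symmetric channel: C = 1 − h₂(ε) where h₂ is the binary entropy function.
h₂(0.091) = −0.091·log₂0.091 − 0.909·log₂0.909 = 0.4398.
C = 1 − 0.4398 = 0.5602 bits per channel use.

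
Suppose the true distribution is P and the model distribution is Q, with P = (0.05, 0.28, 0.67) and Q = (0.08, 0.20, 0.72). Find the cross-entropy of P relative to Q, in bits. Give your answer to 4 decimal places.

1.1499 bits

H(P,Q) = −Σ p·log₂ q.
  −0.05·log₂(0.08) = 0.18219
  −0.28·log₂(0.20) = 0.65014
  −0.67·log₂(0.72) = 0.31753
H(P,Q) = 1.1499 bits.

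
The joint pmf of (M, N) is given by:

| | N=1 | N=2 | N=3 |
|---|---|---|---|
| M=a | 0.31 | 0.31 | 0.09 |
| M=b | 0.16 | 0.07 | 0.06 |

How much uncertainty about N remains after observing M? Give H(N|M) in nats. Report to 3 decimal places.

Marginals: p(M) = (0.7100, 0.2900), p(N) = (0.4700, 0.3800, 0.1500).
H(N|M) = Σ p(M) · H(N|M=·).
  M=a: p=0.7100, H(N|M=a) = 0.9855
  M=b: p=0.2900, H(N|M=b) = 0.9972
Weighted sum = 0.989 nats.

0.989 nats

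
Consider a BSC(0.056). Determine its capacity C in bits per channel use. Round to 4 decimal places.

0.6886 bits

Binary symmetric channel: C = 1 − h₂(ε) where h₂ is the binary entropy function.
h₂(0.056) = −0.056·log₂0.056 − 0.944·log₂0.944 = 0.3114.
C = 1 − 0.3114 = 0.6886 bits per channel use.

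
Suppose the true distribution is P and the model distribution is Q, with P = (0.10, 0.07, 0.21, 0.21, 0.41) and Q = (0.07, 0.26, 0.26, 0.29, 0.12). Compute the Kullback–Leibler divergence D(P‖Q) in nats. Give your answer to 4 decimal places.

0.3349 nats

D(P‖Q) = Σ p·ln(p/q).
  0.10·ln(0.10/0.07) = 0.03567
  0.07·ln(0.07/0.26) = -0.09185
  0.21·ln(0.21/0.26) = -0.04485
  0.21·ln(0.21/0.29) = -0.06778
  0.41·ln(0.41/0.12) = 0.50375
D(P‖Q) = 0.3349 nats.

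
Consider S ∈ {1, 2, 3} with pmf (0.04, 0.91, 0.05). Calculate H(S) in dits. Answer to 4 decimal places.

0.1582 dits

H(S) = −Σ p·log₁₀ p.
  −(0.04)·log₁₀(0.04) = 0.05592
  −(0.91)·log₁₀(0.91) = 0.03727
  −(0.05)·log₁₀(0.05) = 0.06505
Sum: 0.05592 + 0.03727 + 0.06505 = 0.1582 dits.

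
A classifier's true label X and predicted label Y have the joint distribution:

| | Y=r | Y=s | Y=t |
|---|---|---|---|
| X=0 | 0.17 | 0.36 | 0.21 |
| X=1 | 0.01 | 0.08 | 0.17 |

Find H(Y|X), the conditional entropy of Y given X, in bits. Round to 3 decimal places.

1.404 bits

Chain rule: H(Y|X) = H(X,Y) − H(X).
Marginals: p(X) = (0.7400, 0.2600), p(Y) = (0.1800, 0.4400, 0.3800).
H(X,Y) = 2.2306 bits; H(X) = 0.8267 bits.
H(Y|X) = 2.2306 − 0.8267 = 1.404 bits.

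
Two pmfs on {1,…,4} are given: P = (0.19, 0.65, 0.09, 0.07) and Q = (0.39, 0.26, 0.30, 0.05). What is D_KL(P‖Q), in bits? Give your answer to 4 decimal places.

0.5398 bits

D(P‖Q) = Σ p·log₂(p/q).
  0.19·log₂(0.19/0.39) = -0.19712
  0.65·log₂(0.65/0.26) = 0.85925
  0.09·log₂(0.09/0.30) = -0.15633
  0.07·log₂(0.07/0.05) = 0.03398
D(P‖Q) = 0.5398 bits.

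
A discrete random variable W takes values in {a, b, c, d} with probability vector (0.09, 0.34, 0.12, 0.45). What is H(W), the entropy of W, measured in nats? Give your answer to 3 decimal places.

1.197 nats

H(W) = −Σ p·ln p.
  −(0.09)·ln(0.09) = 0.2167
  −(0.34)·ln(0.34) = 0.3668
  −(0.12)·ln(0.12) = 0.2544
  −(0.45)·ln(0.45) = 0.3593
Sum: 0.2167 + 0.3668 + 0.2544 + 0.3593 = 1.197 nats.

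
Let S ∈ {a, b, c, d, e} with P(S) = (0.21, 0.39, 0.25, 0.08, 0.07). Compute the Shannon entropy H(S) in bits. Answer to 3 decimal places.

2.063 bits

H(S) = −Σ p·log₂ p.
  −(0.21)·log₂(0.21) = 0.4728
  −(0.39)·log₂(0.39) = 0.5298
  −(0.25)·log₂(0.25) = 0.5000
  −(0.08)·log₂(0.08) = 0.2915
  −(0.07)·log₂(0.07) = 0.2686
Sum: 0.4728 + 0.5298 + 0.5000 + 0.2915 + 0.2686 = 2.063 bits.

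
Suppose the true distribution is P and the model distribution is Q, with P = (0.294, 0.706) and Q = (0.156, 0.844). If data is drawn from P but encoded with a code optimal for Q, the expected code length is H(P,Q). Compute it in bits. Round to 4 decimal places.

H(P,Q) = −Σ p·log₂ q.
  −0.294·log₂(0.156) = 0.78803
  −0.706·log₂(0.844) = 0.17275
H(P,Q) = 0.9608 bits.

0.9608 bits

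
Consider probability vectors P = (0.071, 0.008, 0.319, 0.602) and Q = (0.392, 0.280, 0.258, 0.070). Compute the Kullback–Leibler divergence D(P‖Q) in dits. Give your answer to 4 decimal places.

D(P‖Q) = Σ p·log₁₀(p/q).
  0.071·log₁₀(0.071/0.392) = -0.05268
  0.008·log₁₀(0.008/0.280) = -0.01235
  0.319·log₁₀(0.319/0.258) = 0.02940
  0.602·log₁₀(0.602/0.070) = 0.56257
D(P‖Q) = 0.5269 dits.

0.5269 dits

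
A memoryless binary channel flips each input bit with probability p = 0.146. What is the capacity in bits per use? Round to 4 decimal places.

Binary symmetric channel: C = 1 − h₂(ε) where h₂ is the binary entropy function.
h₂(0.146) = −0.146·log₂0.146 − 0.854·log₂0.854 = 0.5997.
C = 1 − 0.5997 = 0.4003 bits per channel use.

0.4003 bits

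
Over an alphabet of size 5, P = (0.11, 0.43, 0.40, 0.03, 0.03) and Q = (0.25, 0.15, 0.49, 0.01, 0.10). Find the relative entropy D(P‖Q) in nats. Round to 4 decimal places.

D(P‖Q) = Σ p·ln(p/q).
  0.11·ln(0.11/0.25) = -0.09031
  0.43·ln(0.43/0.15) = 0.45285
  0.40·ln(0.40/0.49) = -0.08118
  0.03·ln(0.03/0.01) = 0.03296
  0.03·ln(0.03/0.10) = -0.03612
D(P‖Q) = 0.2782 nats.

0.2782 nats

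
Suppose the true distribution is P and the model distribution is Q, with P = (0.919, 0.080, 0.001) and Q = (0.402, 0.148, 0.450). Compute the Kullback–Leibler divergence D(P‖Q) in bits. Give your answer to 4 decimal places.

D(P‖Q) = Σ p·log₂(p/q).
  0.919·log₂(0.919/0.402) = 1.09625
  0.080·log₂(0.080/0.148) = -0.07100
  0.001·log₂(0.001/0.450) = -0.00881
D(P‖Q) = 1.0164 bits.

1.0164 bits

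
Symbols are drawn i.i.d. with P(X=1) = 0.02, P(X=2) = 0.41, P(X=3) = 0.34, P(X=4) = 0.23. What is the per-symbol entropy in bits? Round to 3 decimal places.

1.657 bits

H(X) = −Σ p·log₂ p.
  −(0.02)·log₂(0.02) = 0.1129
  −(0.41)·log₂(0.41) = 0.5274
  −(0.34)·log₂(0.34) = 0.5292
  −(0.23)·log₂(0.23) = 0.4877
Sum: 0.1129 + 0.5274 + 0.5292 + 0.4877 = 1.657 bits.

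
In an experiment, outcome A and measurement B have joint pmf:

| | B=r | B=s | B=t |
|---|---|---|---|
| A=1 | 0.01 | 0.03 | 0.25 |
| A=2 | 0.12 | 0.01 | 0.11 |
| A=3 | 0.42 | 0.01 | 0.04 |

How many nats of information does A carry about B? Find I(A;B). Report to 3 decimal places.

Marginals: p(A) = (0.2900, 0.2400, 0.4700), p(B) = (0.5500, 0.0500, 0.4000).
I(A;B) = Σ p(x,y)·ln[p(x,y)/(p(x)p(y))].
  (1,r): 0.01·ln(0.0627) = -0.0277
  (1,s): 0.03·ln(2.0690) = 0.0218
  (1,t): 0.25·ln(2.1552) = 0.1920
  (2,r): 0.12·ln(0.9091) = -0.0114
  (2,s): 0.01·ln(0.8333) = -0.0018
  (2,t): 0.11·ln(1.1458) = 0.0150
  (3,r): 0.42·ln(1.6248) = 0.2039
  (3,s): 0.01·ln(0.4255) = -0.0085
  (3,t): 0.04·ln(0.2128) = -0.0619
Sum = 0.321 nats.

0.321 nats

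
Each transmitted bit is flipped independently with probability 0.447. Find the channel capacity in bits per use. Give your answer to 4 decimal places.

0.0081 bits

Binary symmetric channel: C = 1 − h₂(ε) where h₂ is the binary entropy function.
h₂(0.447) = −0.447·log₂0.447 − 0.553·log₂0.553 = 0.9919.
C = 1 − 0.9919 = 0.0081 bits per channel use.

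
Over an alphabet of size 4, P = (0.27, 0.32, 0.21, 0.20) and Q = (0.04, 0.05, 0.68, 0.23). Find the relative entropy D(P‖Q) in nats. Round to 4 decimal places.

0.8349 nats

D(P‖Q) = Σ p·ln(p/q).
  0.27·ln(0.27/0.04) = 0.51558
  0.32·ln(0.32/0.05) = 0.59402
  0.21·ln(0.21/0.68) = -0.24675
  0.20·ln(0.20/0.23) = -0.02795
D(P‖Q) = 0.8349 nats.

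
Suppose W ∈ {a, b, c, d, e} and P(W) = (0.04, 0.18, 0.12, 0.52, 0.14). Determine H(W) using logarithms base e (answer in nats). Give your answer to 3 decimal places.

1.307 nats

H(W) = −Σ p·ln p.
  −(0.04)·ln(0.04) = 0.1288
  −(0.18)·ln(0.18) = 0.3087
  −(0.12)·ln(0.12) = 0.2544
  −(0.52)·ln(0.52) = 0.3400
  −(0.14)·ln(0.14) = 0.2753
Sum: 0.1288 + 0.3087 + 0.2544 + 0.3400 + 0.2753 = 1.307 nats.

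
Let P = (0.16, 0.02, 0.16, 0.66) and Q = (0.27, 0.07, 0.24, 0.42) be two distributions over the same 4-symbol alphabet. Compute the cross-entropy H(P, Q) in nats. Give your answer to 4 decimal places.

H(P,Q) = −Σ p·ln q.
  −0.16·ln(0.27) = 0.20949
  −0.02·ln(0.07) = 0.05319
  −0.16·ln(0.24) = 0.22834
  −0.66·ln(0.42) = 0.57255
H(P,Q) = 1.0636 nats.

1.0636 nats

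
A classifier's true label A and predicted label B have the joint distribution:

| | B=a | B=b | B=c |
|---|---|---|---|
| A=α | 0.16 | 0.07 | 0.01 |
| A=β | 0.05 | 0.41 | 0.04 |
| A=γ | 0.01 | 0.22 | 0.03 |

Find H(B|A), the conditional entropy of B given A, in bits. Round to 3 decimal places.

0.887 bits

Chain rule: H(B|A) = H(A,B) − H(A).
Marginals: p(A) = (0.2400, 0.5000, 0.2600), p(B) = (0.2200, 0.7000, 0.0800).
H(A,B) = 2.3860 bits; H(A) = 1.4994 bits.
H(B|A) = 2.3860 − 1.4994 = 0.887 bits.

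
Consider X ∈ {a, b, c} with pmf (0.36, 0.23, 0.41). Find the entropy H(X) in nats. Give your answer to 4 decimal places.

H(X) = −Σ p·ln p.
  −(0.36)·ln(0.36) = 0.36779
  −(0.23)·ln(0.23) = 0.33803
  −(0.41)·ln(0.41) = 0.36556
Sum: 0.36779 + 0.33803 + 0.36556 = 1.0714 nats.

1.0714 nats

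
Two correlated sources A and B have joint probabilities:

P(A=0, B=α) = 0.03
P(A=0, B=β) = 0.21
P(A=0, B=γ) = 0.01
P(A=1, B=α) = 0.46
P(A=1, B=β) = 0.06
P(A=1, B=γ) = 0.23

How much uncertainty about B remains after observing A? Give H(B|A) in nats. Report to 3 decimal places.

Marginals: p(A) = (0.2500, 0.7500), p(B) = (0.4900, 0.2700, 0.2400).
H(B|A) = Σ p(A) · H(B|A=·).
  A=0: p=0.2500, H(B|A=0) = 0.5296
  A=1: p=0.7500, H(B|A=1) = 0.8644
Weighted sum = 0.781 nats.

0.781 nats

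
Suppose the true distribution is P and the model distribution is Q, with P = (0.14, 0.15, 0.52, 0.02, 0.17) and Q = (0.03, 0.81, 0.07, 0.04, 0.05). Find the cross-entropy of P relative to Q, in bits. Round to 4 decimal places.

H(P,Q) = −Σ p·log₂ q.
  −0.14·log₂(0.03) = 0.70825
  −0.15·log₂(0.81) = 0.04560
  −0.52·log₂(0.07) = 1.99498
  −0.02·log₂(0.04) = 0.09288
  −0.17·log₂(0.05) = 0.73473
H(P,Q) = 3.5764 bits.

3.5764 bits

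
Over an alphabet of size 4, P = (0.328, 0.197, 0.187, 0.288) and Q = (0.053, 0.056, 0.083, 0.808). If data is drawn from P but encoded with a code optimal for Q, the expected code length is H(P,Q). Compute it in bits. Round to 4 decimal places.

2.9693 bits

H(P,Q) = −Σ p·log₂ q.
  −0.328·log₂(0.053) = 1.39002
  −0.197·log₂(0.056) = 0.81921
  −0.187·log₂(0.083) = 0.67147
  −0.288·log₂(0.808) = 0.08858
H(P,Q) = 2.9693 bits.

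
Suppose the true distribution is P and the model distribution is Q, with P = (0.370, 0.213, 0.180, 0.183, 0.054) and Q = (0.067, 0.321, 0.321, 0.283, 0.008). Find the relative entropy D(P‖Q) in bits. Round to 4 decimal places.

0.6696 bits

D(P‖Q) = Σ p·log₂(p/q).
  0.370·log₂(0.370/0.067) = 0.91216
  0.213·log₂(0.213/0.321) = -0.12604
  0.180·log₂(0.180/0.321) = -0.15022
  0.183·log₂(0.183/0.283) = -0.11510
  0.054·log₂(0.054/0.008) = 0.14876
D(P‖Q) = 0.6696 bits.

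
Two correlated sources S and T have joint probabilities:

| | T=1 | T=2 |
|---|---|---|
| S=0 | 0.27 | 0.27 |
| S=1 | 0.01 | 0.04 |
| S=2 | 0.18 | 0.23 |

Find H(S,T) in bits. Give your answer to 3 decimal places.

2.205 bits

H(S,T) = −Σ p(x,y)·log₂ p(x,y) over all 6 cells.
  cell (0,1): −0.27·log₂0.27 = 0.5100
  cell (0,2): −0.27·log₂0.27 = 0.5100
  cell (1,1): −0.01·log₂0.01 = 0.0664
  cell (1,2): −0.04·log₂0.04 = 0.1858
  cell (2,1): −0.18·log₂0.18 = 0.4453
  cell (2,2): −0.23·log₂0.23 = 0.4877
Sum = 2.205 bits.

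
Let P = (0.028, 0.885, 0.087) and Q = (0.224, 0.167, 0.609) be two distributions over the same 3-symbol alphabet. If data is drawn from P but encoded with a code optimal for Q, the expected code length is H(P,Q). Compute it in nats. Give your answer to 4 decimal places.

1.6690 nats

H(P,Q) = −Σ p·ln q.
  −0.028·ln(0.224) = 0.04189
  −0.885·ln(0.167) = 1.58394
  −0.087·ln(0.609) = 0.04315
H(P,Q) = 1.6690 nats.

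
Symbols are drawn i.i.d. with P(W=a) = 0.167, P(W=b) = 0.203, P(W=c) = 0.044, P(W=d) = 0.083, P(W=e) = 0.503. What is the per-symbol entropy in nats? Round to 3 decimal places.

1.312 nats

H(W) = −Σ p·ln p.
  −(0.167)·ln(0.167) = 0.2989
  −(0.203)·ln(0.203) = 0.3237
  −(0.044)·ln(0.044) = 0.1374
  −(0.083)·ln(0.083) = 0.2066
  −(0.503)·ln(0.503) = 0.3456
Sum: 0.2989 + 0.3237 + 0.1374 + 0.2066 + 0.3456 = 1.312 nats.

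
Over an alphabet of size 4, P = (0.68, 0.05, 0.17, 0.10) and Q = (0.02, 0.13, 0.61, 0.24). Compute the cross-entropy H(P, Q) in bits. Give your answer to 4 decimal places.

4.3121 bits

H(P,Q) = −Σ p·log₂ q.
  −0.68·log₂(0.02) = 3.83782
  −0.05·log₂(0.13) = 0.14717
  −0.17·log₂(0.61) = 0.12123
  −0.10·log₂(0.24) = 0.20589
H(P,Q) = 4.3121 bits.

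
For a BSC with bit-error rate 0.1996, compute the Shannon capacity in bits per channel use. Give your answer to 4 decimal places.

Binary symmetric channel: C = 1 − h₂(ε) where h₂ is the binary entropy function.
h₂(0.1996) = −0.1996·log₂0.1996 − 0.8004·log₂0.8004 = 0.7211.
C = 1 − 0.7211 = 0.2789 bits per channel use.

0.2789 bits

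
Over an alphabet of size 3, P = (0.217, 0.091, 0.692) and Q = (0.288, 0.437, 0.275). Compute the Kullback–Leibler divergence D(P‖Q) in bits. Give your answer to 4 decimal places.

D(P‖Q) = Σ p·log₂(p/q).
  0.217·log₂(0.217/0.288) = -0.08862
  0.091·log₂(0.091/0.437) = -0.20600
  0.692·log₂(0.692/0.275) = 0.92129
D(P‖Q) = 0.6267 bits.

0.6267 bits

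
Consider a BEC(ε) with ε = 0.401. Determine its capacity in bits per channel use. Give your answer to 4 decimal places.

0.5990 bits

Binary erasure channel: capacity C = 1 − ε.
C = 1 − 0.401 = 0.5990 bits per channel use.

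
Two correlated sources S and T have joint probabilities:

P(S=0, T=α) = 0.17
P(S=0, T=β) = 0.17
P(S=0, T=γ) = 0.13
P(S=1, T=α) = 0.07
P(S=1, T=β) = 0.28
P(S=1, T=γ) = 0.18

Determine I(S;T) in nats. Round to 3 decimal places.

0.037 nats

Marginals: p(S) = (0.4700, 0.5300), p(T) = (0.2400, 0.4500, 0.3100).
I(S;T) = H(S) + H(T) − H(S,T).
H(S) = 0.6913, H(T) = 1.0649, H(S,T) = 1.7189.
I(S;T) = 0.6913 + 1.0649 − 1.7189 = 0.037 nats.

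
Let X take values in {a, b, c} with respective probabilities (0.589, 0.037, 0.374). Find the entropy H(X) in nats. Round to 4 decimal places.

H(X) = −Σ p·ln p.
  −(0.589)·ln(0.589) = 0.31177
  −(0.037)·ln(0.037) = 0.12198
  −(0.374)·ln(0.374) = 0.36783
Sum: 0.31177 + 0.12198 + 0.36783 = 0.8016 nats.

0.8016 nats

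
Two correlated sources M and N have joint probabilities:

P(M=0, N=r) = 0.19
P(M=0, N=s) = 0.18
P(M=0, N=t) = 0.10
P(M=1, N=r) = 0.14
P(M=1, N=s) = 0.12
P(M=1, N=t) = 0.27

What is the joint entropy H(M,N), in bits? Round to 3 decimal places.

H(M,N) = −Σ p(x,y)·log₂ p(x,y) over all 6 cells.
  cell (0,r): −0.19·log₂0.19 = 0.4552
  cell (0,s): −0.18·log₂0.18 = 0.4453
  cell (0,t): −0.10·log₂0.10 = 0.3322
  cell (1,r): −0.14·log₂0.14 = 0.3971
  cell (1,s): −0.12·log₂0.12 = 0.3671
  cell (1,t): −0.27·log₂0.27 = 0.5100
Sum = 2.507 bits.

2.507 bits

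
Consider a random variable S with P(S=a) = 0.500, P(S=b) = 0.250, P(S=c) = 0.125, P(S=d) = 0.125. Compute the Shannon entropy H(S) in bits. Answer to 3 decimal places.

1.750 bits

H(S) = −Σ p·log₂ p.
  −(0.500)·log₂(0.500) = 0.5000
  −(0.250)·log₂(0.250) = 0.5000
  −(0.125)·log₂(0.125) = 0.3750
  −(0.125)·log₂(0.125) = 0.3750
Sum: 0.5000 + 0.5000 + 0.3750 + 0.3750 = 1.750 bits.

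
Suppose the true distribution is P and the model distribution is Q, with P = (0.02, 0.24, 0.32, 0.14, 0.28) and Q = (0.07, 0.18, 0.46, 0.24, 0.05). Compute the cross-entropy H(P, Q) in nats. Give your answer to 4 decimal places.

H(P,Q) = −Σ p·ln q.
  −0.02·ln(0.07) = 0.05319
  −0.24·ln(0.18) = 0.41155
  −0.32·ln(0.46) = 0.24849
  −0.14·ln(0.24) = 0.19980
  −0.28·ln(0.05) = 0.83881
H(P,Q) = 1.7518 nats.

1.7518 nats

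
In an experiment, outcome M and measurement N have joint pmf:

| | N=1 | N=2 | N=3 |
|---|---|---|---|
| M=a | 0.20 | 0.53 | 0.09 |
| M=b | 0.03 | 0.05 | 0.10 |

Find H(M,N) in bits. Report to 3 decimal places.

1.963 bits

H(M,N) = −Σ p(x,y)·log₂ p(x,y) over all 6 cells.
  cell (a,1): −0.20·log₂0.20 = 0.4644
  cell (a,2): −0.53·log₂0.53 = 0.4854
  cell (a,3): −0.09·log₂0.09 = 0.3127
  cell (b,1): −0.03·log₂0.03 = 0.1518
  cell (b,2): −0.05·log₂0.05 = 0.2161
  cell (b,3): −0.10·log₂0.10 = 0.3322
Sum = 1.963 bits.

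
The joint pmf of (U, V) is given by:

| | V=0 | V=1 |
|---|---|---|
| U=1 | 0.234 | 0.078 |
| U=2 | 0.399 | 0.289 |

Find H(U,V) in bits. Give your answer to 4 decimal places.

1.8238 bits

H(U,V) = −Σ p(x,y)·log₂ p(x,y) over all 4 cells.
  cell (1,0): −0.234·log₂0.234 = 0.49033
  cell (1,1): −0.078·log₂0.078 = 0.28707
  cell (2,0): −0.399·log₂0.399 = 0.52889
  cell (2,1): −0.289·log₂0.289 = 0.51756
Sum = 1.8238 bits.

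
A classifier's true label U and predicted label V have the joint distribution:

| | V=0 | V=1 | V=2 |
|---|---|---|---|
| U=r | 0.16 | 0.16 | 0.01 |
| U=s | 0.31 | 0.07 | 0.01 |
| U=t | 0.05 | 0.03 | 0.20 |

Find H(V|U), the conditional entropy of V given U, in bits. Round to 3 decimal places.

1.032 bits

Marginals: p(U) = (0.3300, 0.3900, 0.2800), p(V) = (0.5200, 0.2600, 0.2200).
H(V|U) = Σ p(U) · H(V|U=·).
  U=r: p=0.3300, H(V|U=r) = 1.1656
  U=s: p=0.3900, H(V|U=s) = 0.8436
  U=t: p=0.2800, H(V|U=t) = 1.1358
Weighted sum = 1.032 bits.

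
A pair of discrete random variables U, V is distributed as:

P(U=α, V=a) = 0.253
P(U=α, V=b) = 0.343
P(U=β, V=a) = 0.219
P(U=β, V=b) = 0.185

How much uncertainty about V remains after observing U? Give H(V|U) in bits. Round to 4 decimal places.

0.9881 bits

Chain rule: H(V|U) = H(U,V) − H(U).
Marginals: p(U) = (0.5960, 0.4040), p(V) = (0.4720, 0.5280).
H(U,V) = 1.9613 bits; H(U) = 0.9732 bits.
H(V|U) = 1.9613 − 0.9732 = 0.9881 bits.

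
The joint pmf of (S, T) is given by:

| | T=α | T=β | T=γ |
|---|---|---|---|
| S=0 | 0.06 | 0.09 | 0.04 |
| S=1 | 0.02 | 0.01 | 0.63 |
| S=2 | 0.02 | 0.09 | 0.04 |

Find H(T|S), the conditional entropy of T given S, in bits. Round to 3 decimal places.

Chain rule: H(T|S) = H(S,T) − H(S).
Marginals: p(S) = (0.1900, 0.6600, 0.1500), p(T) = (0.1000, 0.1900, 0.7100).
H(S,T) = 1.9525 bits; H(S) = 1.2614 bits.
H(T|S) = 1.9525 − 1.2614 = 0.691 bits.

0.691 bits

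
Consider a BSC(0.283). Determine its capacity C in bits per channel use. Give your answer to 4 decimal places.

Binary symmetric channel: C = 1 − h₂(ε) where h₂ is the binary entropy function.
h₂(0.283) = −0.283·log₂0.283 − 0.717·log₂0.717 = 0.8595.
C = 1 − 0.8595 = 0.1405 bits per channel use.

0.1405 bits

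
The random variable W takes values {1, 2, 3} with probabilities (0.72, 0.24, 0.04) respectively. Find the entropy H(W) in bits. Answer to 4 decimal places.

1.0211 bits

H(W) = −Σ p·log₂ p.
  −(0.72)·log₂(0.72) = 0.34123
  −(0.24)·log₂(0.24) = 0.49413
  −(0.04)·log₂(0.04) = 0.18575
Sum: 0.34123 + 0.49413 + 0.18575 = 1.0211 bits.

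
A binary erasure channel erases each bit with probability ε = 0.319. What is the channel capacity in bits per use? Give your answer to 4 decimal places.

0.6810 bits

Binary erasure channel: capacity C = 1 − ε.
C = 1 − 0.319 = 0.6810 bits per channel use.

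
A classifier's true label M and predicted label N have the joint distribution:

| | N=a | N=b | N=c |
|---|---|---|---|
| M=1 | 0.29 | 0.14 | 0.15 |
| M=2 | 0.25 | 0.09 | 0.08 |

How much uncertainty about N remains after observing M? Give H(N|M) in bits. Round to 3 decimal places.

Chain rule: H(N|M) = H(M,N) − H(M).
Marginals: p(M) = (0.5800, 0.4200), p(N) = (0.5400, 0.2300, 0.2300).
H(M,N) = 2.4297 bits; H(M) = 0.9815 bits.
H(N|M) = 2.4297 − 0.9815 = 1.448 bits.

1.448 bits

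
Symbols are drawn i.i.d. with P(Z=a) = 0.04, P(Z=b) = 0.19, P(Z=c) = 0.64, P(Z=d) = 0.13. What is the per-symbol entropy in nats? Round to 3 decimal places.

0.995 nats

H(Z) = −Σ p·ln p.
  −(0.04)·ln(0.04) = 0.1288
  −(0.19)·ln(0.19) = 0.3155
  −(0.64)·ln(0.64) = 0.2856
  −(0.13)·ln(0.13) = 0.2652
Sum: 0.1288 + 0.3155 + 0.2856 + 0.2652 = 0.995 nats.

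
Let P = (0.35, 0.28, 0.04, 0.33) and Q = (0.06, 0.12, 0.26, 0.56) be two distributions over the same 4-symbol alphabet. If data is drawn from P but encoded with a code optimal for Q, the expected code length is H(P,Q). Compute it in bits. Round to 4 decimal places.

H(P,Q) = −Σ p·log₂ q.
  −0.35·log₂(0.06) = 1.42061
  −0.28·log₂(0.12) = 0.85649
  −0.04·log₂(0.26) = 0.07774
  −0.33·log₂(0.56) = 0.27605
H(P,Q) = 2.6309 bits.

2.6309 bits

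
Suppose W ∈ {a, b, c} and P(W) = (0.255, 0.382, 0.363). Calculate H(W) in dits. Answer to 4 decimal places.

0.4707 dits

H(W) = −Σ p·log₁₀ p.
  −(0.255)·log₁₀(0.255) = 0.15133
  −(0.382)·log₁₀(0.382) = 0.15965
  −(0.363)·log₁₀(0.363) = 0.15975
Sum: 0.15133 + 0.15965 + 0.15975 = 0.4707 dits.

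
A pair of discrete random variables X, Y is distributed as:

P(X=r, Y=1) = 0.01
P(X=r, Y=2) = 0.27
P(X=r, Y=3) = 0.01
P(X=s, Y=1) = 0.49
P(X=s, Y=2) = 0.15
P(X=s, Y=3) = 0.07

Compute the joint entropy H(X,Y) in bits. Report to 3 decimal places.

H(X,Y) = −Σ p(x,y)·log₂ p(x,y) over all 6 cells.
  cell (r,1): −0.01·log₂0.01 = 0.0664
  cell (r,2): −0.27·log₂0.27 = 0.5100
  cell (r,3): −0.01·log₂0.01 = 0.0664
  cell (s,1): −0.49·log₂0.49 = 0.5043
  cell (s,2): −0.15·log₂0.15 = 0.4105
  cell (s,3): −0.07·log₂0.07 = 0.2686
Sum = 1.826 bits.

1.826 bits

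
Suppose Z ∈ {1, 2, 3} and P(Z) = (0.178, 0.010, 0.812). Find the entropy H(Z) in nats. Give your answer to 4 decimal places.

0.5224 nats

H(Z) = −Σ p·ln p.
  −(0.178)·ln(0.178) = 0.30722
  −(0.010)·ln(0.010) = 0.04605
  −(0.812)·ln(0.812) = 0.16910
Sum: 0.30722 + 0.04605 + 0.16910 = 0.5224 nats.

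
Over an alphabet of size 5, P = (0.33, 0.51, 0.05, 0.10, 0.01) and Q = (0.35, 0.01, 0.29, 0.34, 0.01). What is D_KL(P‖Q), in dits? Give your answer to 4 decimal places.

D(P‖Q) = Σ p·log₁₀(p/q).
  0.33·log₁₀(0.33/0.35) = -0.00843
  0.51·log₁₀(0.51/0.01) = 0.87086
  0.05·log₁₀(0.05/0.29) = -0.03817
  0.10·log₁₀(0.10/0.34) = -0.05315
  0.01·log₁₀(0.01/0.01) = 0.00000
D(P‖Q) = 0.7711 dits.

0.7711 dits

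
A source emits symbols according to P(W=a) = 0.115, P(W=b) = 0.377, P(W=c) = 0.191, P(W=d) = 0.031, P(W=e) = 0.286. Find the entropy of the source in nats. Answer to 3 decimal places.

H(W) = −Σ p·ln p.
  −(0.115)·ln(0.115) = 0.2487
  −(0.377)·ln(0.377) = 0.3678
  −(0.191)·ln(0.191) = 0.3162
  −(0.031)·ln(0.031) = 0.1077
  −(0.286)·ln(0.286) = 0.3580
Sum: 0.2487 + 0.3678 + 0.3162 + 0.1077 + 0.3580 = 1.398 nats.

1.398 nats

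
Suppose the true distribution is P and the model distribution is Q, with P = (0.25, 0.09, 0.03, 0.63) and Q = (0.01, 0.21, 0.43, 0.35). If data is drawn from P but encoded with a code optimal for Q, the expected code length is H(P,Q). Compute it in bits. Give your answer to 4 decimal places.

2.8543 bits

H(P,Q) = −Σ p·log₂ q.
  −0.25·log₂(0.01) = 1.66096
  −0.09·log₂(0.21) = 0.20264
  −0.03·log₂(0.43) = 0.03653
  −0.63·log₂(0.35) = 0.95418
H(P,Q) = 2.8543 bits.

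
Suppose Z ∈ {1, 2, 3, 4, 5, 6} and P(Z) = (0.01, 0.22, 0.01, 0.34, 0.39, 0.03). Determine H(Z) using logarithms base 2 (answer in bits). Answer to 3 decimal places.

H(Z) = −Σ p·log₂ p.
  −(0.01)·log₂(0.01) = 0.0664
  −(0.22)·log₂(0.22) = 0.4806
  −(0.01)·log₂(0.01) = 0.0664
  −(0.34)·log₂(0.34) = 0.5292
  −(0.39)·log₂(0.39) = 0.5298
  −(0.03)·log₂(0.03) = 0.1518
Sum: 0.0664 + 0.4806 + 0.0664 + 0.5292 + 0.5298 + 0.1518 = 1.824 bits.

1.824 bits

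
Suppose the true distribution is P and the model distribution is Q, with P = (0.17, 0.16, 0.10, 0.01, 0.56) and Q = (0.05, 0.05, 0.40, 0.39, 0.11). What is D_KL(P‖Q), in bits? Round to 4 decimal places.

D(P‖Q) = Σ p·log₂(p/q).
  0.17·log₂(0.17/0.05) = 0.30014
  0.16·log₂(0.16/0.05) = 0.26849
  0.10·log₂(0.10/0.40) = -0.20000
  0.01·log₂(0.01/0.39) = -0.05285
  0.56·log₂(0.56/0.11) = 1.31484
D(P‖Q) = 1.6306 bits.

1.6306 bits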